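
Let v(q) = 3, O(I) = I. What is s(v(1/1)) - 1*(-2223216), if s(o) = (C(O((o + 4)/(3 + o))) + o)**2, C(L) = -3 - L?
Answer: 80035825/36 ≈ 2.2232e+6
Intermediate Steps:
s(o) = (-3 + o - (4 + o)/(3 + o))**2 (s(o) = ((-3 - (o + 4)/(3 + o)) + o)**2 = ((-3 - (4 + o)/(3 + o)) + o)**2 = (-3 + o - (4 + o)/(3 + o))**2)
s(v(1/1)) - 1*(-2223216) = (13 + 3 - 1*3**2)**2/(3 + 3)**2 - 1*(-2223216) = (13 + 3 - 1*9)**2/6**2 + 2223216 = (13 + 3 - 9)**2/36 + 2223216 = (1/36)*7**2 + 2223216 = (1/36)*49 + 2223216 = 49/36 + 2223216 = 80035825/36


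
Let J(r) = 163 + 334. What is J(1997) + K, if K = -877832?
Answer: -877335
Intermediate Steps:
J(r) = 497
J(1997) + K = 497 - 877832 = -877335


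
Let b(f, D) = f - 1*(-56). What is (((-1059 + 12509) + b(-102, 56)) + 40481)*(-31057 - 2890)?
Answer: -1761340095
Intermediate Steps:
b(f, D) = 56 + f (b(f, D) = f + 56 = 56 + f)
(((-1059 + 12509) + b(-102, 56)) + 40481)*(-31057 - 2890) = (((-1059 + 12509) + (56 - 102)) + 40481)*(-31057 - 2890) = ((11450 - 46) + 40481)*(-33947) = (11404 + 40481)*(-33947) = 51885*(-33947) = -1761340095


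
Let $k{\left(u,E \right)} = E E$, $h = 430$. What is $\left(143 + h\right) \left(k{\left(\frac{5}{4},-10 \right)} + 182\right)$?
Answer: $161586$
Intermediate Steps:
$k{\left(u,E \right)} = E^{2}$
$\left(143 + h\right) \left(k{\left(\frac{5}{4},-10 \right)} + 182\right) = \left(143 + 430\right) \left(\left(-10\right)^{2} + 182\right) = 573 \left(100 + 182\right) = 573 \cdot 282 = 161586$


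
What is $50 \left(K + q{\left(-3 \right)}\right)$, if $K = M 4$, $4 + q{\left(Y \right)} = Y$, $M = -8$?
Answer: $-1950$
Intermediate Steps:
$q{\left(Y \right)} = -4 + Y$
$K = -32$ ($K = \left(-8\right) 4 = -32$)
$50 \left(K + q{\left(-3 \right)}\right) = 50 \left(-32 - 7\right) = 50 \left(-39\right) = -1950$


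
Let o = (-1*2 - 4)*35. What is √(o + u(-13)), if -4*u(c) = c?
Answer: I*√827/2 ≈ 14.379*I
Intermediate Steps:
u(c) = -c/4
o = -210 (o = (-2 - 4)*35 = -6*35 = -210)
√(o + u(-13)) = √(-210 - ¼*(-13)) = √(-210 + 13/4) = √(-827/4) = I*√827/2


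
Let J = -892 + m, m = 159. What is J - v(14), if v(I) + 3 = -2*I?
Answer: -702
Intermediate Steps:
v(I) = -3 - 2*I
J = -733 (J = -892 + 159 = -733)
J - v(14) = -733 - (-3 - 2*14) = -733 - (-3 - 28) = -733 - 1*(-31) = -733 + 31 = -702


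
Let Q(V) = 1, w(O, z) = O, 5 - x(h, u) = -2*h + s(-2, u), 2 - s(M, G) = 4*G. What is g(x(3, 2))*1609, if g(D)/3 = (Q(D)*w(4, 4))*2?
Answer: 38616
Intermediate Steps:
s(M, G) = 2 - 4*G
x(h, u) = 3 + 2*h + 4*u (x(h, u) = 5 - (-2*h + (2 - 4*u)) = 5 - (2 - 4*u - 2*h) = 5 + (-2 + 2*h + 4*u) = 3 + 2*h + 4*u)
g(D) = 24 (g(D) = 3*((1*4)*2) = 3*(4*2) = 3*8 = 24)
g(x(3, 2))*1609 = 24*1609 = 38616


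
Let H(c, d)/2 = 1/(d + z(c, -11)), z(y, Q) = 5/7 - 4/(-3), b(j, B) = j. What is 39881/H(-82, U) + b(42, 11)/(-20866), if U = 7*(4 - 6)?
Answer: -104435697605/438186 ≈ -2.3834e+5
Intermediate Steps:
U = -14 (U = 7*(-2) = -14)
z(y, Q) = 43/21 (z(y, Q) = 5*(⅐) - 4*(-⅓) = 5/7 + 4/3 = 43/21)
H(c, d) = 2/(43/21 + d) (H(c, d) = 2/(d + 43/21) = 2/(43/21 + d))
39881/H(-82, U) + b(42, 11)/(-20866) = 39881/((42/(43 + 21*(-14)))) + 42/(-20866) = 39881/((42/(43 - 294))) + 42*(-1/20866) = 39881/((42/(-251))) - 21/10433 = 39881/((42*(-1/251))) - 21/10433 = 39881/(-42/251) - 21/10433 = 39881*(-251/42) - 21/10433 = -10010131/42 - 21/10433 = -104435697605/438186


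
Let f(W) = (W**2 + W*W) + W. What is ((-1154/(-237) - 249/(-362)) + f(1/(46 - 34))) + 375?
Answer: 391894225/1029528 ≈ 380.65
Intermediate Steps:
f(W) = W + 2*W**2 (f(W) = (W**2 + W**2) + W = 2*W**2 + W = W + 2*W**2)
((-1154/(-237) - 249/(-362)) + f(1/(46 - 34))) + 375 = ((-1154/(-237) - 249/(-362)) + (1 + 2/(46 - 34))/(46 - 34)) + 375 = ((-1154*(-1/237) - 249*(-1/362)) + (1 + 2/12)/12) + 375 = ((1154/237 + 249/362) + (1 + 2*(1/12))/12) + 375 = (476761/85794 + (1 + 1/6)/12) + 375 = (476761/85794 + (1/12)*(7/6)) + 375 = (476761/85794 + 7/72) + 375 = 5821225/1029528 + 375 = 391894225/1029528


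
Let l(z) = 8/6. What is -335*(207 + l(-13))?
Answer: -209375/3 ≈ -69792.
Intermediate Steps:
l(z) = 4/3 (l(z) = 8*(1/6) = 4/3)
-335*(207 + l(-13)) = -335*(207 + 4/3) = -335*625/3 = -209375/3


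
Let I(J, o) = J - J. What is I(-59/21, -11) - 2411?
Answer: -2411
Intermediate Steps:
I(J, o) = 0
I(-59/21, -11) - 2411 = 0 - 2411 = -2411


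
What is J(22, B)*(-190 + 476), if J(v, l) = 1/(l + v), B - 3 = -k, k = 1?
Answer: 143/12 ≈ 11.917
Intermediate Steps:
B = 2 (B = 3 - 1*1 = 3 - 1 = 2)
J(22, B)*(-190 + 476) = (-190 + 476)/(2 + 22) = 286/24 = (1/24)*286 = 143/12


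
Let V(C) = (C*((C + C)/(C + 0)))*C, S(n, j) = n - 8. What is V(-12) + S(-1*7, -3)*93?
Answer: -1107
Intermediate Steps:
S(n, j) = -8 + n
V(C) = 2*C² (V(C) = (C*((2*C)/C))*C = (C*2)*C = (2*C)*C = 2*C²)
V(-12) + S(-1*7, -3)*93 = 2*(-12)² + (-8 - 1*7)*93 = 2*144 + (-8 - 7)*93 = 288 - 15*93 = 288 - 1395 = -1107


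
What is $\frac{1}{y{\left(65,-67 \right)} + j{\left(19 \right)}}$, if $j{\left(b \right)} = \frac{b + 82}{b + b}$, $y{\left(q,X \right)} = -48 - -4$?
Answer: $- \frac{38}{1571} \approx -0.024188$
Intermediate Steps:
$y{\left(q,X \right)} = -44$ ($y{\left(q,X \right)} = -48 + 4 = -44$)
$j{\left(b \right)} = \frac{82 + b}{2 b}$
$\frac{1}{y{\left(65,-67 \right)} + j{\left(19 \right)}} = \frac{1}{-44 + \frac{82 + 19}{2 \cdot 19}} = \frac{1}{-44 + \frac{1}{2} \cdot \frac{1}{19} \cdot 101} = \frac{1}{-44 + \frac{101}{38}} = \frac{1}{- \frac{1571}{38}} = - \frac{38}{1571}$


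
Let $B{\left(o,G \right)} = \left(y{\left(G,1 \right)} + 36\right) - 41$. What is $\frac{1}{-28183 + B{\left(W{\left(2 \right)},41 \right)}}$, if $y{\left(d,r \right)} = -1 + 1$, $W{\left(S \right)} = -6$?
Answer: $- \frac{1}{28188} \approx -3.5476 \cdot 10^{-5}$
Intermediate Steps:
$y{\left(d,r \right)} = 0$
$B{\left(o,G \right)} = -5$ ($B{\left(o,G \right)} = \left(0 + 36\right) - 41 = 36 - 41 = -5$)
$\frac{1}{-28183 + B{\left(W{\left(2 \right)},41 \right)}} = \frac{1}{-28183 - 5} = \frac{1}{-28188} = - \frac{1}{28188}$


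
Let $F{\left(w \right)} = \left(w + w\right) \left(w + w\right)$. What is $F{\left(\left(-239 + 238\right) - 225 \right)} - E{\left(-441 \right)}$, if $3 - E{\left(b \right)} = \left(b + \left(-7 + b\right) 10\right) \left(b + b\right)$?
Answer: $4544623$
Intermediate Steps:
$F{\left(w \right)} = 4 w^{2}$ ($F{\left(w \right)} = 2 w 2 w = 4 w^{2}$)
$E{\left(b \right)} = 3 - 2 b \left(-70 + 11 b\right)$ ($E{\left(b \right)} = 3 - \left(b + \left(-7 + b\right) 10\right) \left(b + b\right) = 3 - \left(b + \left(-70 + 10 b\right)\right) 2 b = 3 - \left(-70 + 11 b\right) 2 b = 3 - 2 b \left(-70 + 11 b\right)$)
$F{\left(\left(-239 + 238\right) - 225 \right)} - E{\left(-441 \right)} = 4 \left(\left(-239 + 238\right) - 225\right)^{2} - \left(3 - 22 \left(-441\right)^{2} + 140 \left(-441\right)\right) = 4 \left(-1 - 225\right)^{2} - \left(3 - 4278582 - 61740\right) = 4 \left(-226\right)^{2} - \left(3 - 4278582 - 61740\right) = 4 \cdot 51076 - -4340319 = 204304 + 4340319 = 4544623$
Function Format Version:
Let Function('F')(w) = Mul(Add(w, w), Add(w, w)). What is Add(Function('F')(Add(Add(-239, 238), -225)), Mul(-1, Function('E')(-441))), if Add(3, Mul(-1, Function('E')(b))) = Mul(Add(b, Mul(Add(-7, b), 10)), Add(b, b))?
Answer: 4544623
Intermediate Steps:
Function('F')(w) = Mul(4, Pow(w, 2)) (Function('F')(w) = Mul(Mul(2, w), Mul(2, w)) = Mul(4, Pow(w, 2)))
Function('E')(b) = Add(3, Mul(-2, b, Add(-70, Mul(11, b)))) (Function('E')(b) = Add(3, Mul(-1, Mul(Add(b, Mul(Add(-7, b), 10)), Add(b, b)))) = Add(3, Mul(-1, Mul(Add(b, Add(-70, Mul(10, b))), Mul(2, b)))) = Add(3, Mul(-1, Mul(Add(-70, Mul(11, b)), Mul(2, b)))) = Add(3, Mul(-1, Mul(2, b, Add(-70, Mul(11, b))))) = Add(3, Mul(-2, b, Add(-70, Mul(11, b)))))
Add(Function('F')(Add(Add(-239, 238), -225)), Mul(-1, Function('E')(-441))) = Add(Mul(4, Pow(Add(Add(-239, 238), -225), 2)), Mul(-1, Add(3, Mul(-22, Pow(-441, 2)), Mul(140, -441)))) = Add(Mul(4, Pow(Add(-1, -225), 2)), Mul(-1, Add(3, Mul(-22, 194481), -61740))) = Add(Mul(4, Pow(-226, 2)), Mul(-1, Add(3, -4278582, -61740))) = Add(Mul(4, 51076), Mul(-1, -4340319)) = Add(204304, 4340319) = 4544623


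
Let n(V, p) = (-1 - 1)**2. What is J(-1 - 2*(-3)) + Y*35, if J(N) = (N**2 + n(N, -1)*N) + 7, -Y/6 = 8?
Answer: -1628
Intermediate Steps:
n(V, p) = 4 (n(V, p) = (-2)**2 = 4)
Y = -48 (Y = -6*8 = -48)
J(N) = 7 + N**2 + 4*N (J(N) = (N**2 + 4*N) + 7 = 7 + N**2 + 4*N)
J(-1 - 2*(-3)) + Y*35 = (7 + (-1 - 2*(-3))**2 + 4*(-1 - 2*(-3))) - 48*35 = (7 + (-1 + 6)**2 + 4*(-1 + 6)) - 1680 = (7 + 5**2 + 4*5) - 1680 = (7 + 25 + 20) - 1680 = 52 - 1680 = -1628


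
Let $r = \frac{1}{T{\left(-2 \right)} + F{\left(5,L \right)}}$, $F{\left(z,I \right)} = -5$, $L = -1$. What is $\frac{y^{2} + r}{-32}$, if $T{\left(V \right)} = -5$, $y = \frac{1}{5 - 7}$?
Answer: $- \frac{3}{640} \approx -0.0046875$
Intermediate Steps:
$y = - \frac{1}{2}$ ($y = \frac{1}{-2} = - \frac{1}{2} \approx -0.5$)
$r = - \frac{1}{10}$ ($r = \frac{1}{-5 - 5} = \frac{1}{-10} = - \frac{1}{10} \approx -0.1$)
$\frac{y^{2} + r}{-32} = \frac{\left(- \frac{1}{2}\right)^{2} - \frac{1}{10}}{-32} = - \frac{\frac{1}{4} - \frac{1}{10}}{32} = \left(- \frac{1}{32}\right) \frac{3}{20} = - \frac{3}{640}$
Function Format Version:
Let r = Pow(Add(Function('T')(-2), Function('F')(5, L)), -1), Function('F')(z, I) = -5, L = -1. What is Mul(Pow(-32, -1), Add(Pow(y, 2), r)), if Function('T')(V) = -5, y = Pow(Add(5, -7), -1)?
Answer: Rational(-3, 640) ≈ -0.0046875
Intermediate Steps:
y = Rational(-1, 2) (y = Pow(-2, -1) = Rational(-1, 2) ≈ -0.50000)
r = Rational(-1, 10) (r = Pow(Add(-5, -5), -1) = Pow(-10, -1) = Rational(-1, 10) ≈ -0.10000)
Mul(Pow(-32, -1), Add(Pow(y, 2), r)) = Mul(Pow(-32, -1), Add(Pow(Rational(-1, 2), 2), Rational(-1, 10))) = Mul(Rational(-1, 32), Add(Rational(1, 4), Rational(-1, 10))) = Mul(Rational(-1, 32), Rational(3, 20)) = Rational(-3, 640)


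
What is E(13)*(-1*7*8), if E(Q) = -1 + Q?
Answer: -672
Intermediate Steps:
E(13)*(-1*7*8) = (-1 + 13)*(-1*7*8) = 12*(-7*8) = 12*(-56) = -672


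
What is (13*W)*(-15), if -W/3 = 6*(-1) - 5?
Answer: -6435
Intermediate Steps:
W = 33 (W = -3*(6*(-1) - 5) = -3*(-6 - 5) = -3*(-11) = 33)
(13*W)*(-15) = (13*33)*(-15) = 429*(-15) = -6435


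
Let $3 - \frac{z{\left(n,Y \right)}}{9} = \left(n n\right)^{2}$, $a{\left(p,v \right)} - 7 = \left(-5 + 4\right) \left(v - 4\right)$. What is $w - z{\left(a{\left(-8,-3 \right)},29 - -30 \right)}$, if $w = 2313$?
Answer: $348030$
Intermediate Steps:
$a{\left(p,v \right)} = 11 - v$ ($a{\left(p,v \right)} = 7 + \left(-5 + 4\right) \left(v - 4\right) = 7 - \left(-4 + v\right) = 11 - v$)
$z{\left(n,Y \right)} = 27 - 9 n^{4}$ ($z{\left(n,Y \right)} = 27 - 9 \left(n n\right)^{2} = 27 - 9 \left(n^{2}\right)^{2} = 27 - 9 n^{4}$)
$w - z{\left(a{\left(-8,-3 \right)},29 - -30 \right)} = 2313 - \left(27 - 9 \left(11 - -3\right)^{4}\right) = 2313 - \left(27 - 9 \left(11 + 3\right)^{4}\right) = 2313 - \left(27 - 9 \cdot 14^{4}\right) = 2313 - \left(27 - 345744\right) = 2313 - -345717 = 2313 + 345717 = 348030$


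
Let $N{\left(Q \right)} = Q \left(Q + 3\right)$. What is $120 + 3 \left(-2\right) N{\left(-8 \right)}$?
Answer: $-120$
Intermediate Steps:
$N{\left(Q \right)} = Q \left(3 + Q\right)$
$120 + 3 \left(-2\right) N{\left(-8 \right)} = 120 + 3 \left(-2\right) \left(- 8 \left(3 - 8\right)\right) = 120 - 6 \left(\left(-8\right) \left(-5\right)\right) = 120 - 240 = -120$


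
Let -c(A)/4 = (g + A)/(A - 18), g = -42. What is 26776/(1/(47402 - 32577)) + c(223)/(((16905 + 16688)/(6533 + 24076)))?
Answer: 2733650878162084/6886565 ≈ 3.9695e+8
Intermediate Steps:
c(A) = -4*(-42 + A)/(-18 + A) (c(A) = -4*(-42 + A)/(A - 18) = -4*(-42 + A)/(-18 + A))
26776/(1/(47402 - 32577)) + c(223)/(((16905 + 16688)/(6533 + 24076))) = 26776/(1/(47402 - 32577)) + (4*(42 - 1*223)/(-18 + 223))/(((16905 + 16688)/(6533 + 24076))) = 26776/(1/14825) + (4*(42 - 223)/205)/((33593/30609)) = 26776/(1/14825) + (4*(1/205)*(-181))/((33593*(1/30609))) = 26776*14825 - 724/(205*33593/30609) = 396954200 - 724/205*30609/33593 = 396954200 - 22160916/6886565 = 2733650878162084/6886565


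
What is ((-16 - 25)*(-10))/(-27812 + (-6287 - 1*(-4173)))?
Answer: -205/14963 ≈ -0.013700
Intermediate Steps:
((-16 - 25)*(-10))/(-27812 + (-6287 - 1*(-4173))) = (-41*(-10))/(-27812 + (-6287 + 4173)) = 410/(-27812 - 2114) = 410/(-29926) = 410*(-1/29926) = -205/14963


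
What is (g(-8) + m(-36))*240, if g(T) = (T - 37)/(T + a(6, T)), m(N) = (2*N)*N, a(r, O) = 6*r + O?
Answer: 621540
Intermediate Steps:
a(r, O) = O + 6*r
m(N) = 2*N**2
g(T) = (-37 + T)/(36 + 2*T) (g(T) = (T - 37)/(T + (T + 6*6)) = (-37 + T)/(T + (T + 36)) = (-37 + T)/(T + (36 + T)) = (-37 + T)/(36 + 2*T))
(g(-8) + m(-36))*240 = ((-37 - 8)/(2*(18 - 8)) + 2*(-36)**2)*240 = ((1/2)*(-45)/10 + 2*1296)*240 = ((1/2)*(1/10)*(-45) + 2592)*240 = (-9/4 + 2592)*240 = (10359/4)*240 = 621540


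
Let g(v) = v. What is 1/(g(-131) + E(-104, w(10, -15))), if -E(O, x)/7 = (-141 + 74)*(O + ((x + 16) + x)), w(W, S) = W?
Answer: -1/32023 ≈ -3.1228e-5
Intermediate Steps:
E(O, x) = 7504 + 469*O + 938*x (E(O, x) = -7*(-141 + 74)*(O + ((x + 16) + x)) = -(-469)*(O + ((16 + x) + x)) = -(-469)*(O + (16 + 2*x)) = -(-469)*(16 + O + 2*x) = -7*(-1072 - 134*x - 67*O) = 7504 + 469*O + 938*x)
1/(g(-131) + E(-104, w(10, -15))) = 1/(-131 + (7504 + 469*(-104) + 938*10)) = 1/(-131 + (7504 - 48776 + 9380)) = 1/(-131 - 31892) = 1/(-32023) = -1/32023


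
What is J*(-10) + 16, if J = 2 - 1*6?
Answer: 56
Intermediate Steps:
J = -4 (J = 2 - 6 = -4)
J*(-10) + 16 = -4*(-10) + 16 = 40 + 16 = 56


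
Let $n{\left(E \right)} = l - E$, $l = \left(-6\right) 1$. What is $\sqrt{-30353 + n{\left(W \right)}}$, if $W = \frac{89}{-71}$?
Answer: $\frac{10 i \sqrt{1530334}}{71} \approx 174.23 i$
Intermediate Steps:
$W = - \frac{89}{71}$ ($W = 89 \left(- \frac{1}{71}\right) = - \frac{89}{71} \approx -1.2535$)
$l = -6$
$n{\left(E \right)} = -6 - E$
$\sqrt{-30353 + n{\left(W \right)}} = \sqrt{-30353 - \frac{337}{71}} = \sqrt{- \frac{2155400}{71}} = \frac{10 i \sqrt{1530334}}{71}$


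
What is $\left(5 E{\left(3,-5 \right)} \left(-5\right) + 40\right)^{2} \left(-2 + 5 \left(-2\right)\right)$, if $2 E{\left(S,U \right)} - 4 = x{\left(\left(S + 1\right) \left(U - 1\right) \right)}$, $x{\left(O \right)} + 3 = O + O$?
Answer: $-4725075$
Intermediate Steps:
$x{\left(O \right)} = -3 + 2 O$ ($x{\left(O \right)} = -3 + \left(O + O\right) = -3 + 2 O$)
$E{\left(S,U \right)} = \frac{1}{2} + \left(1 + S\right) \left(-1 + U\right)$ ($E{\left(S,U \right)} = 2 + \frac{-3 + 2 \left(S + 1\right) \left(U - 1\right)}{2} = 2 + \frac{-3 + 2 \left(1 + S\right) \left(-1 + U\right)}{2} = 2 + \left(- \frac{3}{2} + \left(1 + S\right) \left(-1 + U\right)\right) = \frac{1}{2} + \left(1 + S\right) \left(-1 + U\right)$)
$\left(5 E{\left(3,-5 \right)} \left(-5\right) + 40\right)^{2} \left(-2 + 5 \left(-2\right)\right) = \left(5 \left(- \frac{1}{2} - 5 - 3 + 3 \left(-5\right)\right) \left(-5\right) + 40\right)^{2} \left(-2 + 5 \left(-2\right)\right) = \left(5 \left(- \frac{1}{2} - 5 - 3 - 15\right) \left(-5\right) + 40\right)^{2} \left(-2 - 10\right) = \left(5 \left(- \frac{47}{2}\right) \left(-5\right) + 40\right)^{2} \left(-12\right) = \left(\left(- \frac{235}{2}\right) \left(-5\right) + 40\right)^{2} \left(-12\right) = \left(\frac{1175}{2} + 40\right)^{2} \left(-12\right) = \left(\frac{1255}{2}\right)^{2} \left(-12\right) = \frac{1575025}{4} \left(-12\right) = -4725075$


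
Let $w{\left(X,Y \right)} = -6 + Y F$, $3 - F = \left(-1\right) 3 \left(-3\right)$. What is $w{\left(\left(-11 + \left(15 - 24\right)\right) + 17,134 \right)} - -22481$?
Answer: $21671$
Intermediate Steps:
$F = -6$ ($F = 3 - \left(-1\right) 3 \left(-3\right) = 3 - \left(-3\right) \left(-3\right) = 3 - 9 = -6$)
$w{\left(X,Y \right)} = -6 - 6 Y$ ($w{\left(X,Y \right)} = -6 + Y \left(-6\right) = -6 - 6 Y$)
$w{\left(\left(-11 + \left(15 - 24\right)\right) + 17,134 \right)} - -22481 = \left(-6 - 804\right) - -22481 = \left(-6 - 804\right) + 22481 = -810 + 22481 = 21671$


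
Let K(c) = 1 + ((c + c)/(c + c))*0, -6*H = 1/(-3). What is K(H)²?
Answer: 1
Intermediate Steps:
H = 1/18 (H = -⅙/(-3) = -⅙*(-⅓) = 1/18 ≈ 0.055556)
K(c) = 1 (K(c) = 1 + ((2*c)/((2*c)))*0 = 1 + ((2*c)*(1/(2*c)))*0 = 1 + 1*0 = 1 + 0 = 1)
K(H)² = 1² = 1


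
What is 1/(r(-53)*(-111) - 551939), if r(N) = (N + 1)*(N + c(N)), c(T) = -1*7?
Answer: -1/898259 ≈ -1.1133e-6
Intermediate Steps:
c(T) = -7
r(N) = (1 + N)*(-7 + N) (r(N) = (N + 1)*(N - 7) = (1 + N)*(-7 + N))
1/(r(-53)*(-111) - 551939) = 1/((-7 + (-53)² - 6*(-53))*(-111) - 551939) = 1/((-7 + 2809 + 318)*(-111) - 551939) = 1/(3120*(-111) - 551939) = 1/(-346320 - 551939) = 1/(-898259) = -1/898259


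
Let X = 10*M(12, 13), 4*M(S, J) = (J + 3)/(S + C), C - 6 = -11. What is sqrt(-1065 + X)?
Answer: I*sqrt(51905)/7 ≈ 32.547*I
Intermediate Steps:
C = -5 (C = 6 - 11 = -5)
M(S, J) = (3 + J)/(4*(-5 + S)) (M(S, J) = ((J + 3)/(S - 5))/4 = ((3 + J)/(-5 + S))/4 = (3 + J)/(4*(-5 + S)))
X = 40/7 (X = 10*((3 + 13)/(4*(-5 + 12))) = 10*((1/4)*16/7) = 10*((1/4)*(1/7)*16) = 10*(4/7) = 40/7 ≈ 5.7143)
sqrt(-1065 + X) = sqrt(-1065 + 40/7) = sqrt(-7415/7) = I*sqrt(51905)/7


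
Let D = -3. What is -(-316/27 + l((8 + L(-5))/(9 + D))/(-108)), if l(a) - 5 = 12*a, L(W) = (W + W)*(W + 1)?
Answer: 455/36 ≈ 12.639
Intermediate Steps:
L(W) = 2*W*(1 + W) (L(W) = (2*W)*(1 + W) = 2*W*(1 + W))
l(a) = 5 + 12*a
-(-316/27 + l((8 + L(-5))/(9 + D))/(-108)) = -(-316/27 + (5 + 12*((8 + 2*(-5)*(1 - 5))/(9 - 3)))/(-108)) = -(-316*1/27 + (5 + 12*((8 + 2*(-5)*(-4))/6))*(-1/108)) = -(-316/27 + (5 + 12*((8 + 40)*(⅙)))*(-1/108)) = -(-316/27 + (5 + 12*(48*(⅙)))*(-1/108)) = -(-316/27 + (5 + 12*8)*(-1/108)) = -(-316/27 + (5 + 96)*(-1/108)) = -(-316/27 + 101*(-1/108)) = -(-316/27 - 101/108) = -1*(-455/36) = 455/36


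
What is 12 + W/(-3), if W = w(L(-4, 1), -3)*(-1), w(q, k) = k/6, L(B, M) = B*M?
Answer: 71/6 ≈ 11.833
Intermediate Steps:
w(q, k) = k/6 (w(q, k) = k*(⅙) = k/6)
W = ½ (W = ((⅙)*(-3))*(-1) = -½*(-1) = ½ ≈ 0.50000)
12 + W/(-3) = 12 + (½)/(-3) = 12 + (½)*(-⅓) = 12 - ⅙ = 71/6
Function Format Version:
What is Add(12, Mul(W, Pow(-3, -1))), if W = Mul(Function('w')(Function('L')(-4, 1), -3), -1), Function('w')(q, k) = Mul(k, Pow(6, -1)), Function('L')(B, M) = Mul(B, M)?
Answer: Rational(71, 6) ≈ 11.833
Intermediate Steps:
Function('w')(q, k) = Mul(Rational(1, 6), k) (Function('w')(q, k) = Mul(k, Rational(1, 6)) = Mul(Rational(1, 6), k))
W = Rational(1, 2) (W = Mul(Mul(Rational(1, 6), -3), -1) = Mul(Rational(-1, 2), -1) = Rational(1, 2) ≈ 0.50000)
Add(12, Mul(W, Pow(-3, -1))) = Add(12, Mul(Rational(1, 2), Pow(-3, -1))) = Add(12, Mul(Rational(1, 2), Rational(-1, 3))) = Add(12, Rational(-1, 6)) = Rational(71, 6)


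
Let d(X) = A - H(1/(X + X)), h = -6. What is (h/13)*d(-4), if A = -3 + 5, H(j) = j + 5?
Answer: 69/52 ≈ 1.3269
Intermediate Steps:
H(j) = 5 + j
A = 2
d(X) = -3 - 1/(2*X) (d(X) = 2 - (5 + 1/(X + X)) = 2 - (5 + 1/(2*X)) = 2 + (-5 - 1/(2*X)) = -3 - 1/(2*X))
(h/13)*d(-4) = (-6/13)*(-3 - 1/2/(-4)) = (-6*1/13)*(-3 - 1/2*(-1/4)) = -6*(-3 + 1/8)/13 = -6/13*(-23/8) = 69/52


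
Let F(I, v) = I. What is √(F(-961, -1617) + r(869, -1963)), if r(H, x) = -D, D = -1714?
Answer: √753 ≈ 27.441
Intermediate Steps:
r(H, x) = 1714 (r(H, x) = -1*(-1714) = 1714)
√(F(-961, -1617) + r(869, -1963)) = √(-961 + 1714) = √753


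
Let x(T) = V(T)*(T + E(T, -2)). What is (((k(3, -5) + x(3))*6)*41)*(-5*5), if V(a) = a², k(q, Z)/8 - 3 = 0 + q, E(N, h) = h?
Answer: -350550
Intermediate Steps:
k(q, Z) = 24 + 8*q (k(q, Z) = 24 + 8*(0 + q) = 24 + 8*q)
x(T) = T²*(-2 + T) (x(T) = T²*(T - 2) = T²*(-2 + T))
(((k(3, -5) + x(3))*6)*41)*(-5*5) = ((((24 + 8*3) + 3²*(-2 + 3))*6)*41)*(-5*5) = ((((24 + 24) + 9*1)*6)*41)*(-25) = (((48 + 9)*6)*41)*(-25) = ((57*6)*41)*(-25) = (342*41)*(-25) = 14022*(-25) = -350550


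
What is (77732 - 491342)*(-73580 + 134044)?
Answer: -25008515040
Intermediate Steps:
(77732 - 491342)*(-73580 + 134044) = -413610*60464 = -25008515040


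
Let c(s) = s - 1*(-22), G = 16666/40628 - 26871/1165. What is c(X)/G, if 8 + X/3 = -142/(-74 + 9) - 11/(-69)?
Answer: -35607577726/160308715151 ≈ -0.22212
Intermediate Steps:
G = -536149549/23665810 (G = 16666*(1/40628) - 26871*1/1165 = 8333/20314 - 26871/1165 = -536149549/23665810 ≈ -22.655)
X = -25367/1495 (X = -24 + 3*(-142/(-74 + 9) - 11/(-69)) = -24 + 3*(-142/(-65) - 11*(-1/69)) = -24 + 3*(-142*(-1/65) + 11/69) = -24 + 3*(142/65 + 11/69) = -24 + 3*(10513/4485) = -24 + 10513/1495 = -25367/1495 ≈ -16.968)
c(s) = 22 + s (c(s) = s + 22 = 22 + s)
c(X)/G = (22 - 25367/1495)/(-536149549/23665810) = (7523/1495)*(-23665810/536149549) = -35607577726/160308715151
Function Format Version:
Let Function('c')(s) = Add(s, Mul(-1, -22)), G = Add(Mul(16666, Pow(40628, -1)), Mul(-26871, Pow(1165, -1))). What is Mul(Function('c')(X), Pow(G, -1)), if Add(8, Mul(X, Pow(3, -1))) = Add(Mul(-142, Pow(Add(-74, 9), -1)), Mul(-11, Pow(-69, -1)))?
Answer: Rational(-35607577726, 160308715151) ≈ -0.22212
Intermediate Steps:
G = Rational(-536149549, 23665810) (G = Add(Mul(16666, Rational(1, 40628)), Mul(-26871, Rational(1, 1165))) = Add(Rational(8333, 20314), Rational(-26871, 1165)) = Rational(-536149549, 23665810) ≈ -22.655)
X = Rational(-25367, 1495) (X = Add(-24, Mul(3, Add(Mul(-142, Pow(Add(-74, 9), -1)), Mul(-11, Pow(-69, -1))))) = Add(-24, Mul(3, Add(Mul(-142, Pow(-65, -1)), Mul(-11, Rational(-1, 69))))) = Add(-24, Mul(3, Add(Mul(-142, Rational(-1, 65)), Rational(11, 69)))) = Add(-24, Mul(3, Add(Rational(142, 65), Rational(11, 69)))) = Add(-24, Mul(3, Rational(10513, 4485))) = Add(-24, Rational(10513, 1495)) = Rational(-25367, 1495) ≈ -16.968)
Function('c')(s) = Add(22, s) (Function('c')(s) = Add(s, 22) = Add(22, s))
Mul(Function('c')(X), Pow(G, -1)) = Mul(Add(22, Rational(-25367, 1495)), Pow(Rational(-536149549, 23665810), -1)) = Mul(Rational(7523, 1495), Rational(-23665810, 536149549)) = Rational(-35607577726, 160308715151)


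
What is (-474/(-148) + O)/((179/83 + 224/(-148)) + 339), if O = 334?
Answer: 2071099/2086088 ≈ 0.99282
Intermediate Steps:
(-474/(-148) + O)/((179/83 + 224/(-148)) + 339) = (-474/(-148) + 334)/((179/83 + 224/(-148)) + 339) = (-474*(-1/148) + 334)/((179*(1/83) + 224*(-1/148)) + 339) = (237/74 + 334)/((179/83 - 56/37) + 339) = 24953/(74*(1975/3071 + 339)) = 24953/(74*(1043044/3071)) = (24953/74)*(3071/1043044) = 2071099/2086088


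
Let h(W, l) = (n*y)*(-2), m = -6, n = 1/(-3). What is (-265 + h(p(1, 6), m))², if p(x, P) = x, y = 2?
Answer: 625681/9 ≈ 69520.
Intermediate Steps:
n = -⅓ (n = 1*(-⅓) = -⅓ ≈ -0.33333)
h(W, l) = 4/3 (h(W, l) = -⅓*2*(-2) = -⅔*(-2) = 4/3)
(-265 + h(p(1, 6), m))² = (-265 + 4/3)² = (-791/3)² = 625681/9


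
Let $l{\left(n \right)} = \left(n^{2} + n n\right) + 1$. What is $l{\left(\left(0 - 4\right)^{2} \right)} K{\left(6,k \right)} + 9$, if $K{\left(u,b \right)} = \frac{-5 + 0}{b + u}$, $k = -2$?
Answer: $- \frac{2529}{4} \approx -632.25$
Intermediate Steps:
$K{\left(u,b \right)} = - \frac{5}{b + u}$
$l{\left(n \right)} = 1 + 2 n^{2}$ ($l{\left(n \right)} = \left(n^{2} + n^{2}\right) + 1 = 2 n^{2} + 1 = 1 + 2 n^{2}$)
$l{\left(\left(0 - 4\right)^{2} \right)} K{\left(6,k \right)} + 9 = \left(1 + 2 \left(\left(0 - 4\right)^{2}\right)^{2}\right) \left(- \frac{5}{-2 + 6}\right) + 9 = \left(1 + 2 \left(\left(-4\right)^{2}\right)^{2}\right) \left(- \frac{5}{4}\right) + 9 = \left(1 + 2 \cdot 16^{2}\right) \left(\left(-5\right) \frac{1}{4}\right) + 9 = \left(1 + 2 \cdot 256\right) \left(- \frac{5}{4}\right) + 9 = \left(1 + 512\right) \left(- \frac{5}{4}\right) + 9 = 513 \left(- \frac{5}{4}\right) + 9 = - \frac{2565}{4} + 9 = - \frac{2529}{4}$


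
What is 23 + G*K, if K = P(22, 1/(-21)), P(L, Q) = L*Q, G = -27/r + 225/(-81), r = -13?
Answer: 58315/2457 ≈ 23.734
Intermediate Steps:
G = -82/117 (G = -27/(-13) + 225/(-81) = -27*(-1/13) + 225*(-1/81) = 27/13 - 25/9 = -82/117 ≈ -0.70085)
K = -22/21 (K = 22/(-21) = 22*(-1/21) = -22/21 ≈ -1.0476)
23 + G*K = 23 - 82/117*(-22/21) = 23 + 1804/2457 = 58315/2457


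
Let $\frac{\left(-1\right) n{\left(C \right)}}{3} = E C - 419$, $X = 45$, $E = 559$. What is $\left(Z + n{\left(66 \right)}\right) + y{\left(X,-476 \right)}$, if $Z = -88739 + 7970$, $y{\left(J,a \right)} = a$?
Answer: $-190670$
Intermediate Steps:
$Z = -80769$
$n{\left(C \right)} = 1257 - 1677 C$ ($n{\left(C \right)} = - 3 \left(559 C - 419\right) = - 3 \left(-419 + 559 C\right) = 1257 - 1677 C$)
$\left(Z + n{\left(66 \right)}\right) + y{\left(X,-476 \right)} = \left(-80769 + \left(1257 - 110682\right)\right) - 476 = \left(-80769 - 109425\right) - 476 = -190194 - 476 = -190670$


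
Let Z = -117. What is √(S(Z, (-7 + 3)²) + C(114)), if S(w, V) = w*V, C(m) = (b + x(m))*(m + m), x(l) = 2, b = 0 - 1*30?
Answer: 8*I*√129 ≈ 90.863*I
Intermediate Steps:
b = -30 (b = 0 - 30 = -30)
C(m) = -56*m (C(m) = (-30 + 2)*(m + m) = -56*m)
S(w, V) = V*w
√(S(Z, (-7 + 3)²) + C(114)) = √((-7 + 3)²*(-117) - 56*114) = √((-4)²*(-117) - 6384) = √(16*(-117) - 6384) = √(-1872 - 6384) = √(-8256) = 8*I*√129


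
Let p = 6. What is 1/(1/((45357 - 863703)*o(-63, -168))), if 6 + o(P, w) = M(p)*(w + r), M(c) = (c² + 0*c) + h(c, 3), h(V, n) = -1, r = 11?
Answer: 4501721346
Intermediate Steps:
M(c) = -1 + c² (M(c) = (c² + 0*c) - 1 = (c² + 0) - 1 = c² - 1 = -1 + c²)
o(P, w) = 379 + 35*w (o(P, w) = -6 + (-1 + 6²)*(w + 11) = -6 + (-1 + 36)*(11 + w) = -6 + 35*(11 + w) = -6 + (385 + 35*w) = 379 + 35*w)
1/(1/((45357 - 863703)*o(-63, -168))) = 1/(1/((45357 - 863703)*(379 + 35*(-168)))) = 1/(1/((-818346)*(379 - 5880))) = 1/(-1/818346/(-5501)) = 1/(-1/818346*(-1/5501)) = 1/(1/4501721346) = 4501721346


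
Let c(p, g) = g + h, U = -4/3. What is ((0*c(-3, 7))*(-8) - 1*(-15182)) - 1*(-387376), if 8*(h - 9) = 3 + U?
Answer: 402558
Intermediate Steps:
U = -4/3 (U = -4*⅓ = -4/3 ≈ -1.3333)
h = 221/24 (h = 9 + (3 - 4/3)/8 = 9 + (⅛)*(5/3) = 9 + 5/24 = 221/24 ≈ 9.2083)
c(p, g) = 221/24 + g (c(p, g) = g + 221/24 = 221/24 + g)
((0*c(-3, 7))*(-8) - 1*(-15182)) - 1*(-387376) = ((0*(221/24 + 7))*(-8) - 1*(-15182)) - 1*(-387376) = ((0*(389/24))*(-8) + 15182) + 387376 = (0*(-8) + 15182) + 387376 = (0 + 15182) + 387376 = 15182 + 387376 = 402558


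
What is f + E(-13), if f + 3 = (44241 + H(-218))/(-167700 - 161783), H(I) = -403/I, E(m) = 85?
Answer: 5880193167/71827294 ≈ 81.866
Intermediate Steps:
f = -225126823/71827294 (f = -3 + (44241 - 403/(-218))/(-167700 - 161783) = -3 + (44241 - 403*(-1/218))/(-329483) = -3 + (44241 + 403/218)*(-1/329483) = -3 + (9644941/218)*(-1/329483) = -3 - 9644941/71827294 = -225126823/71827294 ≈ -3.1343)
f + E(-13) = -225126823/71827294 + 85 = 5880193167/71827294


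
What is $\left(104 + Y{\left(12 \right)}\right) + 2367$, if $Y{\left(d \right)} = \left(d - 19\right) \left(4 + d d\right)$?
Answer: $1435$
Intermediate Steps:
$Y{\left(d \right)} = \left(-19 + d\right) \left(4 + d^{2}\right)$
$\left(104 + Y{\left(12 \right)}\right) + 2367 = \left(104 + \left(-76 + 12^{3} - 19 \cdot 12^{2} + 4 \cdot 12\right)\right) + 2367 = \left(104 + \left(-76 + 1728 - 2736 + 48\right)\right) + 2367 = \left(104 - 1036\right) + 2367 = -932 + 2367 = 1435$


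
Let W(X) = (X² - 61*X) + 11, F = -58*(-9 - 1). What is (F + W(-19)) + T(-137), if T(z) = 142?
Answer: 2253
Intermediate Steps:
F = 580 (F = -58*(-10) = 580)
W(X) = 11 + X² - 61*X
(F + W(-19)) + T(-137) = (580 + (11 + (-19)² - 61*(-19))) + 142 = (580 + (11 + 361 + 1159)) + 142 = (580 + 1531) + 142 = 2111 + 142 = 2253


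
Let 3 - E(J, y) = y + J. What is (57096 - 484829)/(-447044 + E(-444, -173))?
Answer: 427733/446424 ≈ 0.95813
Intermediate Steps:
E(J, y) = 3 - J - y (E(J, y) = 3 - (y + J) = 3 - (J + y) = 3 + (-J - y) = 3 - J - y)
(57096 - 484829)/(-447044 + E(-444, -173)) = (57096 - 484829)/(-447044 + (3 - 1*(-444) - 1*(-173))) = -427733/(-447044 + (3 + 444 + 173)) = -427733/(-447044 + 620) = -427733/(-446424) = -427733*(-1/446424) = 427733/446424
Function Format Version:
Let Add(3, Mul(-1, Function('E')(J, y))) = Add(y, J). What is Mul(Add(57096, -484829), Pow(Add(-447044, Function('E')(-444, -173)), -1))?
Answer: Rational(427733, 446424) ≈ 0.95813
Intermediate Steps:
Function('E')(J, y) = Add(3, Mul(-1, J), Mul(-1, y)) (Function('E')(J, y) = Add(3, Mul(-1, Add(y, J))) = Add(3, Mul(-1, Add(J, y))) = Add(3, Add(Mul(-1, J), Mul(-1, y))) = Add(3, Mul(-1, J), Mul(-1, y)))
Mul(Add(57096, -484829), Pow(Add(-447044, Function('E')(-444, -173)), -1)) = Mul(Add(57096, -484829), Pow(Add(-447044, Add(3, Mul(-1, -444), Mul(-1, -173))), -1)) = Mul(-427733, Pow(Add(-447044, Add(3, 444, 173)), -1)) = Mul(-427733, Pow(Add(-447044, 620), -1)) = Mul(-427733, Pow(-446424, -1)) = Mul(-427733, Rational(-1, 446424)) = Rational(427733, 446424)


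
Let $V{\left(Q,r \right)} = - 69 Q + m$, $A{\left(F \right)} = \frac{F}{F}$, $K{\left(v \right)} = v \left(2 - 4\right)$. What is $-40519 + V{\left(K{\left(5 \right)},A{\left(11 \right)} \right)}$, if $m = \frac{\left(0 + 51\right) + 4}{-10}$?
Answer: $- \frac{79669}{2} \approx -39835.0$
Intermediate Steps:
$K{\left(v \right)} = - 2 v$ ($K{\left(v \right)} = v \left(-2\right) = - 2 v$)
$A{\left(F \right)} = 1$
$m = - \frac{11}{2}$ ($m = \left(51 + 4\right) \left(- \frac{1}{10}\right) = 55 \left(- \frac{1}{10}\right) = - \frac{11}{2} \approx -5.5$)
$V{\left(Q,r \right)} = - \frac{11}{2} - 69 Q$ ($V{\left(Q,r \right)} = - 69 Q - \frac{11}{2} = - \frac{11}{2} - 69 Q$)
$-40519 + V{\left(K{\left(5 \right)},A{\left(11 \right)} \right)} = -40519 - \left(\frac{11}{2} + 69 \left(\left(-2\right) 5\right)\right) = -40519 - - \frac{1369}{2} = -40519 + \left(- \frac{11}{2} + 690\right) = -40519 + \frac{1369}{2} = - \frac{79669}{2}$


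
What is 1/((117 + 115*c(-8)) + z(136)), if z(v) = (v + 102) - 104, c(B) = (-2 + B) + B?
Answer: -1/1819 ≈ -0.00054975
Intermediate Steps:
c(B) = -2 + 2*B
z(v) = -2 + v (z(v) = (102 + v) - 104 = -2 + v)
1/((117 + 115*c(-8)) + z(136)) = 1/((117 + 115*(-2 + 2*(-8))) + (-2 + 136)) = 1/((117 + 115*(-2 - 16)) + 134) = 1/((117 + 115*(-18)) + 134) = 1/((117 - 2070) + 134) = 1/(-1953 + 134) = 1/(-1819) = -1/1819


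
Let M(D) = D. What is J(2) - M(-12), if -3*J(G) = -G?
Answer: 38/3 ≈ 12.667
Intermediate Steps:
J(G) = G/3 (J(G) = -(-1)*G/3 = G/3)
J(2) - M(-12) = (⅓)*2 - 1*(-12) = ⅔ + 12 = 38/3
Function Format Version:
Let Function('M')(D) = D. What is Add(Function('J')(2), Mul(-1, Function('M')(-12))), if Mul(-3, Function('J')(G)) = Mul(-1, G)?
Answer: Rational(38, 3) ≈ 12.667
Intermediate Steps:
Function('J')(G) = Mul(Rational(1, 3), G) (Function('J')(G) = Mul(Rational(-1, 3), Mul(-1, G)) = Mul(Rational(1, 3), G))
Add(Function('J')(2), Mul(-1, Function('M')(-12))) = Add(Mul(Rational(1, 3), 2), Mul(-1, -12)) = Add(Rational(2, 3), 12) = Rational(38, 3)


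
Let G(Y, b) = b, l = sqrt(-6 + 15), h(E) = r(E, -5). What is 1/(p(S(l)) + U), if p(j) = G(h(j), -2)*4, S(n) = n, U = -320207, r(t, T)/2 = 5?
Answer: -1/320215 ≈ -3.1229e-6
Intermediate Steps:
r(t, T) = 10 (r(t, T) = 2*5 = 10)
h(E) = 10
l = 3 (l = sqrt(9) = 3)
p(j) = -8 (p(j) = -2*4 = -8)
1/(p(S(l)) + U) = 1/(-8 - 320207) = 1/(-320215) = -1/320215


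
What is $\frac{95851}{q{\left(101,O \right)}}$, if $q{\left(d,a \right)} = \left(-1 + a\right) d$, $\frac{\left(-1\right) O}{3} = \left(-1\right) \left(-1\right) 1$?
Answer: $- \frac{95851}{404} \approx -237.25$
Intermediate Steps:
$O = -3$ ($O = - 3 \left(-1\right) \left(-1\right) 1 = - 3 \cdot 1 \cdot 1 = \left(-3\right) 1 = -3$)
$q{\left(d,a \right)} = d \left(-1 + a\right)$
$\frac{95851}{q{\left(101,O \right)}} = \frac{95851}{101 \left(-1 - 3\right)} = \frac{95851}{101 \left(-4\right)} = \frac{95851}{-404} = 95851 \left(- \frac{1}{404}\right) = - \frac{95851}{404}$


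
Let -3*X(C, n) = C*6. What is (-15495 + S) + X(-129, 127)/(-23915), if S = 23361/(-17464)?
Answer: -6472074106227/417651560 ≈ -15496.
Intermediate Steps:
X(C, n) = -2*C (X(C, n) = -C*6/3 = -2*C)
S = -23361/17464 (S = 23361*(-1/17464) = -23361/17464 ≈ -1.3377)
(-15495 + S) + X(-129, 127)/(-23915) = (-15495 - 23361/17464) - 2*(-129)/(-23915) = -270628041/17464 + 258*(-1/23915) = -270628041/17464 - 258/23915 = -6472074106227/417651560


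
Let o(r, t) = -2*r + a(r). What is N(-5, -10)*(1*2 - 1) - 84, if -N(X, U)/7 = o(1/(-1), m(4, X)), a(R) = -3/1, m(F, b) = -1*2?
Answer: -77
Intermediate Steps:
m(F, b) = -2
a(R) = -3 (a(R) = -3*1 = -3)
o(r, t) = -3 - 2*r (o(r, t) = -2*r - 3 = -3 - 2*r)
N(X, U) = 7 (N(X, U) = -7*(-3 - 2/(-1)) = -7*(-3 - 2*(-1)) = -7*(-3 + 2) = -7*(-1) = 7)
N(-5, -10)*(1*2 - 1) - 84 = 7*(1*2 - 1) - 84 = 7*(2 - 1) - 84 = 7*1 - 84 = 7 - 84 = -77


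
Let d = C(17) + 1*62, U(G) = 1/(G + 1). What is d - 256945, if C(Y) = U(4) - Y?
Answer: -1284499/5 ≈ -2.5690e+5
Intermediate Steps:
U(G) = 1/(1 + G)
C(Y) = ⅕ - Y (C(Y) = 1/(1 + 4) - Y = 1/5 - Y = ⅕ - Y)
d = 226/5 (d = (⅕ - 1*17) + 1*62 = (⅕ - 17) + 62 = -84/5 + 62 = 226/5 ≈ 45.200)
d - 256945 = 226/5 - 256945 = -1284499/5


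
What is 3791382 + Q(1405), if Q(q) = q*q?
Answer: 5765407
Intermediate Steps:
Q(q) = q²
3791382 + Q(1405) = 3791382 + 1405² = 3791382 + 1974025 = 5765407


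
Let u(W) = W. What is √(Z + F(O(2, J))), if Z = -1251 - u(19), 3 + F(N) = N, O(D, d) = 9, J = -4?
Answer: 4*I*√79 ≈ 35.553*I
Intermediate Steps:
F(N) = -3 + N
Z = -1270 (Z = -1251 - 1*19 = -1251 - 19 = -1270)
√(Z + F(O(2, J))) = √(-1270 + (-3 + 9)) = √(-1270 + 6) = √(-1264) = 4*I*√79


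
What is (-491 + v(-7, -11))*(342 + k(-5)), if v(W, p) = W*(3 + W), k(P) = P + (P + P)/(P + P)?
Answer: -156494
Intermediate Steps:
k(P) = 1 + P (k(P) = P + (2*P)/((2*P)) = P + (2*P)*(1/(2*P)) = P + 1 = 1 + P)
(-491 + v(-7, -11))*(342 + k(-5)) = (-491 - 7*(3 - 7))*(342 + (1 - 5)) = (-491 - 7*(-4))*(342 - 4) = (-491 + 28)*338 = -463*338 = -156494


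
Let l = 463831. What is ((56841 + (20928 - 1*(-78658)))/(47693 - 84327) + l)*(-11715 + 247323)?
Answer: 2001705356014308/18317 ≈ 1.0928e+11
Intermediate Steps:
((56841 + (20928 - 1*(-78658)))/(47693 - 84327) + l)*(-11715 + 247323) = ((56841 + (20928 - 1*(-78658)))/(47693 - 84327) + 463831)*(-11715 + 247323) = ((56841 + (20928 + 78658))/(-36634) + 463831)*235608 = ((56841 + 99586)*(-1/36634) + 463831)*235608 = (156427*(-1/36634) + 463831)*235608 = (-156427/36634 + 463831)*235608 = (16991828427/36634)*235608 = 2001705356014308/18317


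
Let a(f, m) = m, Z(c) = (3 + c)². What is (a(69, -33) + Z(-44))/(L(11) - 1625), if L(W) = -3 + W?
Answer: -1648/1617 ≈ -1.0192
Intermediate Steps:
(a(69, -33) + Z(-44))/(L(11) - 1625) = (-33 + (3 - 44)²)/((-3 + 11) - 1625) = (-33 + (-41)²)/(8 - 1625) = (-33 + 1681)/(-1617) = 1648*(-1/1617) = -1648/1617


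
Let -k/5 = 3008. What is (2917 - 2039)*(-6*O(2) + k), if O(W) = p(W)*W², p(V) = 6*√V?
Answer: -13205120 - 126432*√2 ≈ -1.3384e+7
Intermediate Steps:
k = -15040 (k = -5*3008 = -15040)
O(W) = 6*W^(5/2) (O(W) = (6*√W)*W² = 6*W^(5/2))
(2917 - 2039)*(-6*O(2) + k) = (2917 - 2039)*(-36*2^(5/2) - 15040) = 878*(-36*4*√2 - 15040) = 878*(-144*√2 - 15040) = 878*(-15040 - 144*√2) = -13205120 - 126432*√2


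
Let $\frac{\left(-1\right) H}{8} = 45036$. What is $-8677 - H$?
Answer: $351611$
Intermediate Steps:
$H = -360288$ ($H = \left(-8\right) 45036 = -360288$)
$-8677 - H = -8677 - -360288 = -8677 + 360288 = 351611$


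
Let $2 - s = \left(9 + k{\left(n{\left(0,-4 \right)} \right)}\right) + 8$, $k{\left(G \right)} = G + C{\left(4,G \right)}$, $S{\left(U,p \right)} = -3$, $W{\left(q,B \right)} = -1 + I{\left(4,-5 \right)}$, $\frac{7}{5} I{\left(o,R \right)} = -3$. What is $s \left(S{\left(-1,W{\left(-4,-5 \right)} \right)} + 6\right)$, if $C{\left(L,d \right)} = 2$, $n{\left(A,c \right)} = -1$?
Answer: $-48$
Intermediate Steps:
$I{\left(o,R \right)} = - \frac{15}{7}$ ($I{\left(o,R \right)} = \frac{5}{7} \left(-3\right) = - \frac{15}{7}$)
$W{\left(q,B \right)} = - \frac{22}{7}$ ($W{\left(q,B \right)} = -1 - \frac{15}{7} = - \frac{22}{7}$)
$k{\left(G \right)} = 2 + G$ ($k{\left(G \right)} = G + 2 = 2 + G$)
$s = -16$ ($s = 2 - \left(\left(9 + \left(2 - 1\right)\right) + 8\right) = 2 - \left(\left(9 + 1\right) + 8\right) = 2 - \left(10 + 8\right) = 2 - 18 = -16$)
$s \left(S{\left(-1,W{\left(-4,-5 \right)} \right)} + 6\right) = - 16 \left(-3 + 6\right) = \left(-16\right) 3 = -48$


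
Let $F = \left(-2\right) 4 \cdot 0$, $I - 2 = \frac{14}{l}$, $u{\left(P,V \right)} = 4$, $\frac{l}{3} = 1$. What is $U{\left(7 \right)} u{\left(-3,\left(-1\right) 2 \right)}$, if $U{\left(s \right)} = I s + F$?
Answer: $\frac{560}{3} \approx 186.67$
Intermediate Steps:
$l = 3$ ($l = 3 \cdot 1 = 3$)
$I = \frac{20}{3}$ ($I = 2 + \frac{14}{3} = \frac{20}{3} \approx 6.6667$)
$F = 0$ ($F = \left(-8\right) 0 = 0$)
$U{\left(s \right)} = \frac{20 s}{3}$ ($U{\left(s \right)} = \frac{20 s}{3} + 0 = \frac{20 s}{3}$)
$U{\left(7 \right)} u{\left(-3,\left(-1\right) 2 \right)} = \frac{20}{3} \cdot 7 \cdot 4 = \frac{140}{3} \cdot 4 = \frac{560}{3}$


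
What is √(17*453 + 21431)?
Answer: 2*√7283 ≈ 170.68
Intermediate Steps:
√(17*453 + 21431) = √(7701 + 21431) = √29132 = 2*√7283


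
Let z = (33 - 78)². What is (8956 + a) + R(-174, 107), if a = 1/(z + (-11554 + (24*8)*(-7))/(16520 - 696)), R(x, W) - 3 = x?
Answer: 140694866447/16015351 ≈ 8785.0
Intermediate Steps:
R(x, W) = 3 + x
z = 2025 (z = (-45)² = 2025)
a = 7912/16015351 (a = 1/(2025 + (-11554 + (24*8)*(-7))/(16520 - 696)) = 1/(2025 + (-11554 + 192*(-7))/15824) = 1/(2025 + (-11554 - 1344)*(1/15824)) = 1/(2025 - 12898*1/15824) = 1/(2025 - 6449/7912) = 1/(16015351/7912) = 7912/16015351 ≈ 0.00049403)
(8956 + a) + R(-174, 107) = (8956 + 7912/16015351) + (3 - 174) = 143433491468/16015351 - 171 = 140694866447/16015351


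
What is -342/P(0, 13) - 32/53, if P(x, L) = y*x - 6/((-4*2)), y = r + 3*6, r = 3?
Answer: -24200/53 ≈ -456.60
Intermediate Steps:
y = 21 (y = 3 + 3*6 = 3 + 18 = 21)
P(x, L) = 3/4 + 21*x (P(x, L) = 21*x - 6/((-4*2)) = 21*x - 6/(-8) = 21*x - 6*(-1/8) = 21*x + 3/4 = 3/4 + 21*x)
-342/P(0, 13) - 32/53 = -342/(3/4 + 21*0) - 32/53 = -342/(3/4 + 0) - 32*1/53 = -342/3/4 - 32/53 = -342*4/3 - 32/53 = -456 - 32/53 = -24200/53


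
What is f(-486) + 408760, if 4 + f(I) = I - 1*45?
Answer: 408225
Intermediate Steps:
f(I) = -49 + I (f(I) = -4 + (I - 1*45) = -4 + (I - 45) = -4 + (-45 + I) = -49 + I)
f(-486) + 408760 = (-49 - 486) + 408760 = -535 + 408760 = 408225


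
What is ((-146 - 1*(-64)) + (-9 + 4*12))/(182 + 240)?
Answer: -43/422 ≈ -0.10190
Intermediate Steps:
((-146 - 1*(-64)) + (-9 + 4*12))/(182 + 240) = ((-146 + 64) + (-9 + 48))/422 = (-82 + 39)*(1/422) = -43*1/422 = -43/422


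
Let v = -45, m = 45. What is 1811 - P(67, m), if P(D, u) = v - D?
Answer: 1923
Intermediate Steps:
P(D, u) = -45 - D
1811 - P(67, m) = 1811 - (-45 - 1*67) = 1811 - (-45 - 67) = 1811 - 1*(-112) = 1811 + 112 = 1923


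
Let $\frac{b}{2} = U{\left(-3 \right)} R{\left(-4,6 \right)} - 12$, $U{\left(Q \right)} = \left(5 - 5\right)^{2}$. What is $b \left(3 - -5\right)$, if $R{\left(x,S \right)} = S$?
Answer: $-192$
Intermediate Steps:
$U{\left(Q \right)} = 0$ ($U{\left(Q \right)} = 0^{2} = 0$)
$b = -24$ ($b = 2 \left(0 \cdot 6 - 12\right) = 2 \left(0 - 12\right) = 2 \left(-12\right) = -24$)
$b \left(3 - -5\right) = - 24 \left(3 - -5\right) = - 24 \left(3 + 5\right) = \left(-24\right) 8 = -192$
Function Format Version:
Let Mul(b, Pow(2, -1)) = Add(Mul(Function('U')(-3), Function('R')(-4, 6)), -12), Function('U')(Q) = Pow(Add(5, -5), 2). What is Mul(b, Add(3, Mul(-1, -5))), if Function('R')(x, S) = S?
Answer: -192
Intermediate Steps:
Function('U')(Q) = 0 (Function('U')(Q) = Pow(0, 2) = 0)
b = -24 (b = Mul(2, Add(Mul(0, 6), -12)) = Mul(2, Add(0, -12)) = Mul(2, -12) = -24)
Mul(b, Add(3, Mul(-1, -5))) = Mul(-24, Add(3, Mul(-1, -5))) = Mul(-24, Add(3, 5)) = Mul(-24, 8) = -192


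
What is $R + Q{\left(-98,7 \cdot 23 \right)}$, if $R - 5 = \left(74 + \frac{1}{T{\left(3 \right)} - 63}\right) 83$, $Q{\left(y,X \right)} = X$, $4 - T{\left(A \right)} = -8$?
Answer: $\frac{321625}{51} \approx 6306.4$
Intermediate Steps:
$T{\left(A \right)} = 12$ ($T{\left(A \right)} = 4 - -8 = 4 + 8 = 12$)
$R = \frac{313414}{51}$ ($R = 5 + \left(74 + \frac{1}{12 - 63}\right) 83 = 5 + \left(74 + \frac{1}{-51}\right) 83 = 5 + \left(74 - \frac{1}{51}\right) 83 = 5 + \frac{3773}{51} \cdot 83 = 5 + \frac{313159}{51} = \frac{313414}{51} \approx 6145.4$)
$R + Q{\left(-98,7 \cdot 23 \right)} = \frac{313414}{51} + 7 \cdot 23 = \frac{313414}{51} + 161 = \frac{321625}{51}$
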